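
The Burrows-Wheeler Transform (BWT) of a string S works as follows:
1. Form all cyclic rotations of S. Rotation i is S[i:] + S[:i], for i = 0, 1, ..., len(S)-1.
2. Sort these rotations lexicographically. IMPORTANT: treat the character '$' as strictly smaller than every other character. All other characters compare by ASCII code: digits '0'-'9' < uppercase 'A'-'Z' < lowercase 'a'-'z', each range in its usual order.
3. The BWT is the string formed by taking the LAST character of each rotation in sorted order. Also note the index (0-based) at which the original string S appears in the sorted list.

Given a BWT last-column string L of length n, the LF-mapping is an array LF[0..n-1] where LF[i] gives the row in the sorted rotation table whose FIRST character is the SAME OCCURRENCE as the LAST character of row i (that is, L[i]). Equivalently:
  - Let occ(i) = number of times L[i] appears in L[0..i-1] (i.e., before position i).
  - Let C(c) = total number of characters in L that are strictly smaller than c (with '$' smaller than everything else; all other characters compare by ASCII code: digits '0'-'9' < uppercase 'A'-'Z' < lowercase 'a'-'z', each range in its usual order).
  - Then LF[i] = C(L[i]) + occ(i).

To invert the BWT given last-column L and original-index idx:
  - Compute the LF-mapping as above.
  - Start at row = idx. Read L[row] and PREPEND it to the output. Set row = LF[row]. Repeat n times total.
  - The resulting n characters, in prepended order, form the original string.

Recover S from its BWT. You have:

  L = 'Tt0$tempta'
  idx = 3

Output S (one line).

LF mapping: 2 7 1 0 8 4 5 6 9 3
Walk LF starting at row 3, prepending L[row]:
  step 1: row=3, L[3]='$', prepend. Next row=LF[3]=0
  step 2: row=0, L[0]='T', prepend. Next row=LF[0]=2
  step 3: row=2, L[2]='0', prepend. Next row=LF[2]=1
  step 4: row=1, L[1]='t', prepend. Next row=LF[1]=7
  step 5: row=7, L[7]='p', prepend. Next row=LF[7]=6
  step 6: row=6, L[6]='m', prepend. Next row=LF[6]=5
  step 7: row=5, L[5]='e', prepend. Next row=LF[5]=4
  step 8: row=4, L[4]='t', prepend. Next row=LF[4]=8
  step 9: row=8, L[8]='t', prepend. Next row=LF[8]=9
  step 10: row=9, L[9]='a', prepend. Next row=LF[9]=3
Reversed output: attempt0T$

Answer: attempt0T$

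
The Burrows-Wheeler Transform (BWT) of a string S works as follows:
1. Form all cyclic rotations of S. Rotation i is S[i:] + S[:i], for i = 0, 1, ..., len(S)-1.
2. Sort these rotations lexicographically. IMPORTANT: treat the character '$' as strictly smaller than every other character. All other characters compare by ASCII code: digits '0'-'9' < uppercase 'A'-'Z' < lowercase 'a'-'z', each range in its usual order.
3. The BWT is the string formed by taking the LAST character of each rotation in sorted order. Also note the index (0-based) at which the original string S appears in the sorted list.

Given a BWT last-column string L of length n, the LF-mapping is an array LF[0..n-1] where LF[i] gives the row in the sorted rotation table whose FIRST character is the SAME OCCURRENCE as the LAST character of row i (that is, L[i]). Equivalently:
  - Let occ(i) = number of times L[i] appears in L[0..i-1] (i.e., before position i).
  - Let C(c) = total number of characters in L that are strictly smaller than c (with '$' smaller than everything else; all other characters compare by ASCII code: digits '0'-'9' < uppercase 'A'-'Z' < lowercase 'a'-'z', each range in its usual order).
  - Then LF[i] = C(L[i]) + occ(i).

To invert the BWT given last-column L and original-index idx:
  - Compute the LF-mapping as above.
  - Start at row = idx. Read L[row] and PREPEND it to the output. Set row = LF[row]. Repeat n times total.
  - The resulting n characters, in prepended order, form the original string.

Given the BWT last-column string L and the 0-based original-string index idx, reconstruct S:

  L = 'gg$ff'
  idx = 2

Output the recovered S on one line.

LF mapping: 3 4 0 1 2
Walk LF starting at row 2, prepending L[row]:
  step 1: row=2, L[2]='$', prepend. Next row=LF[2]=0
  step 2: row=0, L[0]='g', prepend. Next row=LF[0]=3
  step 3: row=3, L[3]='f', prepend. Next row=LF[3]=1
  step 4: row=1, L[1]='g', prepend. Next row=LF[1]=4
  step 5: row=4, L[4]='f', prepend. Next row=LF[4]=2
Reversed output: fgfg$

Answer: fgfg$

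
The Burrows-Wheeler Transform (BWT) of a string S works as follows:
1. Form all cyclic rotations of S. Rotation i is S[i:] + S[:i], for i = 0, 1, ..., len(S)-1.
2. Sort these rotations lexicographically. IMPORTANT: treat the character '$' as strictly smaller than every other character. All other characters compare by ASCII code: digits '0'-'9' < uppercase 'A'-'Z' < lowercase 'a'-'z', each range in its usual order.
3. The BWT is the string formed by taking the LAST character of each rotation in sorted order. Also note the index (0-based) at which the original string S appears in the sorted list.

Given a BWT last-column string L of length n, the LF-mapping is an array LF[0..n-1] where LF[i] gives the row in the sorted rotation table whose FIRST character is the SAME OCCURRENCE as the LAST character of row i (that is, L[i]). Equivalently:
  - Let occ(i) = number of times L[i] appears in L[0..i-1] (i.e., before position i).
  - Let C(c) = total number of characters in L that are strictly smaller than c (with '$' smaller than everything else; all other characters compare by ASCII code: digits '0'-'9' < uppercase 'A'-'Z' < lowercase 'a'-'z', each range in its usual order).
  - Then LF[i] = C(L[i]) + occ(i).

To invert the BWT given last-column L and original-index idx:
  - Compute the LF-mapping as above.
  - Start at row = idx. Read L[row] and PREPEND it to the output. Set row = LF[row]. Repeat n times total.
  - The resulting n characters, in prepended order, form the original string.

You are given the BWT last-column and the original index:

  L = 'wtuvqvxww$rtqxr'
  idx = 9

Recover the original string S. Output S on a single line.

Answer: vtqrxxtwuqwvrw$

Derivation:
LF mapping: 10 5 7 8 1 9 13 11 12 0 3 6 2 14 4
Walk LF starting at row 9, prepending L[row]:
  step 1: row=9, L[9]='$', prepend. Next row=LF[9]=0
  step 2: row=0, L[0]='w', prepend. Next row=LF[0]=10
  step 3: row=10, L[10]='r', prepend. Next row=LF[10]=3
  step 4: row=3, L[3]='v', prepend. Next row=LF[3]=8
  step 5: row=8, L[8]='w', prepend. Next row=LF[8]=12
  step 6: row=12, L[12]='q', prepend. Next row=LF[12]=2
  step 7: row=2, L[2]='u', prepend. Next row=LF[2]=7
  step 8: row=7, L[7]='w', prepend. Next row=LF[7]=11
  step 9: row=11, L[11]='t', prepend. Next row=LF[11]=6
  step 10: row=6, L[6]='x', prepend. Next row=LF[6]=13
  step 11: row=13, L[13]='x', prepend. Next row=LF[13]=14
  step 12: row=14, L[14]='r', prepend. Next row=LF[14]=4
  step 13: row=4, L[4]='q', prepend. Next row=LF[4]=1
  step 14: row=1, L[1]='t', prepend. Next row=LF[1]=5
  step 15: row=5, L[5]='v', prepend. Next row=LF[5]=9
Reversed output: vtqrxxtwuqwvrw$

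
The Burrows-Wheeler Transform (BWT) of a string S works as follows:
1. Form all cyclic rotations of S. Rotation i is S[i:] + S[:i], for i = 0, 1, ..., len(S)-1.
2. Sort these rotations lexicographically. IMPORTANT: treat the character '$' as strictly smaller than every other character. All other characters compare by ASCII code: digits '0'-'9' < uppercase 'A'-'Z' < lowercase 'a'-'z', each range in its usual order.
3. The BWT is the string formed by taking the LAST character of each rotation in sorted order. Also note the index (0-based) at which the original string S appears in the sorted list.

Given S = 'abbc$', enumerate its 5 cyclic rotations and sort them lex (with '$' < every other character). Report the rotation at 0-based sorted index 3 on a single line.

Answer: bc$ab

Derivation:
All 5 rotations (rotation i = S[i:]+S[:i]):
  rot[0] = abbc$
  rot[1] = bbc$a
  rot[2] = bc$ab
  rot[3] = c$abb
  rot[4] = $abbc
Sorted (with $ < everything):
  sorted[0] = $abbc
  sorted[1] = abbc$
  sorted[2] = bbc$a
  sorted[3] = bc$ab
  sorted[4] = c$abb
sorted[3] = bc$ab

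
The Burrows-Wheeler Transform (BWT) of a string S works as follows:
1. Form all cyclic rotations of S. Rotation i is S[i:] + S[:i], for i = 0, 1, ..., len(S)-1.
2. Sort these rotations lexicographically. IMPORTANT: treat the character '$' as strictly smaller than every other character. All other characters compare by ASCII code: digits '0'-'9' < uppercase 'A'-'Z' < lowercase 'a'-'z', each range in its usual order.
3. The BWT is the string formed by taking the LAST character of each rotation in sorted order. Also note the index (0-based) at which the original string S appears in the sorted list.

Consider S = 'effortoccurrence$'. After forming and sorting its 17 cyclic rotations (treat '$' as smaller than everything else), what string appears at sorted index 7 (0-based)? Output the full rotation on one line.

All 17 rotations (rotation i = S[i:]+S[:i]):
  rot[0] = effortoccurrence$
  rot[1] = ffortoccurrence$e
  rot[2] = fortoccurrence$ef
  rot[3] = ortoccurrence$eff
  rot[4] = rtoccurrence$effo
  rot[5] = toccurrence$effor
  rot[6] = occurrence$effort
  rot[7] = ccurrence$efforto
  rot[8] = currence$effortoc
  rot[9] = urrence$effortocc
  rot[10] = rrence$effortoccu
  rot[11] = rence$effortoccur
  rot[12] = ence$effortoccurr
  rot[13] = nce$effortoccurre
  rot[14] = ce$effortoccurren
  rot[15] = e$effortoccurrenc
  rot[16] = $effortoccurrence
Sorted (with $ < everything):
  sorted[0] = $effortoccurrence
  sorted[1] = ccurrence$efforto
  sorted[2] = ce$effortoccurren
  sorted[3] = currence$effortoc
  sorted[4] = e$effortoccurrenc
  sorted[5] = effortoccurrence$
  sorted[6] = ence$effortoccurr
  sorted[7] = ffortoccurrence$e
  sorted[8] = fortoccurrence$ef
  sorted[9] = nce$effortoccurre
  sorted[10] = occurrence$effort
  sorted[11] = ortoccurrence$eff
  sorted[12] = rence$effortoccur
  sorted[13] = rrence$effortoccu
  sorted[14] = rtoccurrence$effo
  sorted[15] = toccurrence$effor
  sorted[16] = urrence$effortocc
sorted[7] = ffortoccurrence$e

Answer: ffortoccurrence$e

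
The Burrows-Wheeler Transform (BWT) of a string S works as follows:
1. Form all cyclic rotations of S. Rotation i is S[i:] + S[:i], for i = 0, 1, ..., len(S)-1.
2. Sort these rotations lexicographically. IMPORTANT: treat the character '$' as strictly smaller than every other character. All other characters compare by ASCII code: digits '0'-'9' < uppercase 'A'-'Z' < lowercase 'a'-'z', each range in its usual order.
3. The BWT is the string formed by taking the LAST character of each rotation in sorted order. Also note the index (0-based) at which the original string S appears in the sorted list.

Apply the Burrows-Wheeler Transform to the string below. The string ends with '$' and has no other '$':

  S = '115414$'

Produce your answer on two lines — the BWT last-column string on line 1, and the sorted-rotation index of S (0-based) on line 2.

Answer: 4$41151
1

Derivation:
All 7 rotations (rotation i = S[i:]+S[:i]):
  rot[0] = 115414$
  rot[1] = 15414$1
  rot[2] = 5414$11
  rot[3] = 414$115
  rot[4] = 14$1154
  rot[5] = 4$11541
  rot[6] = $115414
Sorted (with $ < everything):
  sorted[0] = $115414  (last char: '4')
  sorted[1] = 115414$  (last char: '$')
  sorted[2] = 14$1154  (last char: '4')
  sorted[3] = 15414$1  (last char: '1')
  sorted[4] = 4$11541  (last char: '1')
  sorted[5] = 414$115  (last char: '5')
  sorted[6] = 5414$11  (last char: '1')
Last column: 4$41151
Original string S is at sorted index 1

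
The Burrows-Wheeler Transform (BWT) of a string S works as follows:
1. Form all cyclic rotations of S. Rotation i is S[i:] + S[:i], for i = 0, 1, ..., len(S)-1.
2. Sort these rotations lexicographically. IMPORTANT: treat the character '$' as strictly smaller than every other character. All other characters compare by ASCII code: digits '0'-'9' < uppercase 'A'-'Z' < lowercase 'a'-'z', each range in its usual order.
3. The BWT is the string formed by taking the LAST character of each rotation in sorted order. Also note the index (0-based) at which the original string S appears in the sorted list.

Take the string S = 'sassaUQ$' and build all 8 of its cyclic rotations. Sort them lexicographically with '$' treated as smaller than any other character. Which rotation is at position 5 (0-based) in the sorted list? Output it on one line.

Answer: saUQ$sas

Derivation:
All 8 rotations (rotation i = S[i:]+S[:i]):
  rot[0] = sassaUQ$
  rot[1] = assaUQ$s
  rot[2] = ssaUQ$sa
  rot[3] = saUQ$sas
  rot[4] = aUQ$sass
  rot[5] = UQ$sassa
  rot[6] = Q$sassaU
  rot[7] = $sassaUQ
Sorted (with $ < everything):
  sorted[0] = $sassaUQ
  sorted[1] = Q$sassaU
  sorted[2] = UQ$sassa
  sorted[3] = aUQ$sass
  sorted[4] = assaUQ$s
  sorted[5] = saUQ$sas
  sorted[6] = sassaUQ$
  sorted[7] = ssaUQ$sa
sorted[5] = saUQ$sas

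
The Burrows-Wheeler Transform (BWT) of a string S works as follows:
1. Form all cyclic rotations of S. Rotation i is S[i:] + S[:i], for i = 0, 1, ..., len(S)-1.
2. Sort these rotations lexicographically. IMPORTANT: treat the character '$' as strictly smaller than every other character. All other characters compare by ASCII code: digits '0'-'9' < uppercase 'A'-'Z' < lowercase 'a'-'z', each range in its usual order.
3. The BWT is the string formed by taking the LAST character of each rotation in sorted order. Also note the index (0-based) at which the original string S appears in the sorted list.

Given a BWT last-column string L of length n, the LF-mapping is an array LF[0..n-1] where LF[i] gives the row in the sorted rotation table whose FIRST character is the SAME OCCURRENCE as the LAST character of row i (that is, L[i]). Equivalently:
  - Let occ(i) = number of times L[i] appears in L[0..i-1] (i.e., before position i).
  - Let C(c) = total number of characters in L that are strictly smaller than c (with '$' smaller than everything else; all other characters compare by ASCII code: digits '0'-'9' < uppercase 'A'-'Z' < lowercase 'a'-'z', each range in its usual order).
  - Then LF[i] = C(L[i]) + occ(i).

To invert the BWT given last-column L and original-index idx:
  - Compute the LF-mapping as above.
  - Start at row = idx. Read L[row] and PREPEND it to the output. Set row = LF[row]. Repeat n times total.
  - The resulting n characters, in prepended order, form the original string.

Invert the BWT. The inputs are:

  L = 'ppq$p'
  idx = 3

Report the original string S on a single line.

Answer: pqpp$

Derivation:
LF mapping: 1 2 4 0 3
Walk LF starting at row 3, prepending L[row]:
  step 1: row=3, L[3]='$', prepend. Next row=LF[3]=0
  step 2: row=0, L[0]='p', prepend. Next row=LF[0]=1
  step 3: row=1, L[1]='p', prepend. Next row=LF[1]=2
  step 4: row=2, L[2]='q', prepend. Next row=LF[2]=4
  step 5: row=4, L[4]='p', prepend. Next row=LF[4]=3
Reversed output: pqpp$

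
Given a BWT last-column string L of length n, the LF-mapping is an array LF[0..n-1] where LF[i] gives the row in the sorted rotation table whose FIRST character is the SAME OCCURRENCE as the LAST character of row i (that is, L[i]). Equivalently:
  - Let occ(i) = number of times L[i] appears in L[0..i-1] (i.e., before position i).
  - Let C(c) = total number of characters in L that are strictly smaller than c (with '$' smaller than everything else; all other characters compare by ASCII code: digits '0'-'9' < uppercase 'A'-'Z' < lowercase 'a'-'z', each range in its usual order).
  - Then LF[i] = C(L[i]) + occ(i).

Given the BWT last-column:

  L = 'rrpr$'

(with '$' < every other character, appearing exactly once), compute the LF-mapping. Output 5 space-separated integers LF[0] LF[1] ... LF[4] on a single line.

Answer: 2 3 1 4 0

Derivation:
Char counts: '$':1, 'p':1, 'r':3
C (first-col start): C('$')=0, C('p')=1, C('r')=2
L[0]='r': occ=0, LF[0]=C('r')+0=2+0=2
L[1]='r': occ=1, LF[1]=C('r')+1=2+1=3
L[2]='p': occ=0, LF[2]=C('p')+0=1+0=1
L[3]='r': occ=2, LF[3]=C('r')+2=2+2=4
L[4]='$': occ=0, LF[4]=C('$')+0=0+0=0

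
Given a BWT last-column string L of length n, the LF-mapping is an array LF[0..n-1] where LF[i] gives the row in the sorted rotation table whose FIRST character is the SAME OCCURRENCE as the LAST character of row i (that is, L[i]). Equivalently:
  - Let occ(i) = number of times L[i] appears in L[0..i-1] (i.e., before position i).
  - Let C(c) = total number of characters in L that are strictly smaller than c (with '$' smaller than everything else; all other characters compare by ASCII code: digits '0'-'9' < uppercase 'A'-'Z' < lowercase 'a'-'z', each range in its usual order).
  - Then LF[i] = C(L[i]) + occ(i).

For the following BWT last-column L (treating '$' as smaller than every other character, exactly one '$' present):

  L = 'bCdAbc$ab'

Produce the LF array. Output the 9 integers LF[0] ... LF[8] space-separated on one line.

Answer: 4 2 8 1 5 7 0 3 6

Derivation:
Char counts: '$':1, 'A':1, 'C':1, 'a':1, 'b':3, 'c':1, 'd':1
C (first-col start): C('$')=0, C('A')=1, C('C')=2, C('a')=3, C('b')=4, C('c')=7, C('d')=8
L[0]='b': occ=0, LF[0]=C('b')+0=4+0=4
L[1]='C': occ=0, LF[1]=C('C')+0=2+0=2
L[2]='d': occ=0, LF[2]=C('d')+0=8+0=8
L[3]='A': occ=0, LF[3]=C('A')+0=1+0=1
L[4]='b': occ=1, LF[4]=C('b')+1=4+1=5
L[5]='c': occ=0, LF[5]=C('c')+0=7+0=7
L[6]='$': occ=0, LF[6]=C('$')+0=0+0=0
L[7]='a': occ=0, LF[7]=C('a')+0=3+0=3
L[8]='b': occ=2, LF[8]=C('b')+2=4+2=6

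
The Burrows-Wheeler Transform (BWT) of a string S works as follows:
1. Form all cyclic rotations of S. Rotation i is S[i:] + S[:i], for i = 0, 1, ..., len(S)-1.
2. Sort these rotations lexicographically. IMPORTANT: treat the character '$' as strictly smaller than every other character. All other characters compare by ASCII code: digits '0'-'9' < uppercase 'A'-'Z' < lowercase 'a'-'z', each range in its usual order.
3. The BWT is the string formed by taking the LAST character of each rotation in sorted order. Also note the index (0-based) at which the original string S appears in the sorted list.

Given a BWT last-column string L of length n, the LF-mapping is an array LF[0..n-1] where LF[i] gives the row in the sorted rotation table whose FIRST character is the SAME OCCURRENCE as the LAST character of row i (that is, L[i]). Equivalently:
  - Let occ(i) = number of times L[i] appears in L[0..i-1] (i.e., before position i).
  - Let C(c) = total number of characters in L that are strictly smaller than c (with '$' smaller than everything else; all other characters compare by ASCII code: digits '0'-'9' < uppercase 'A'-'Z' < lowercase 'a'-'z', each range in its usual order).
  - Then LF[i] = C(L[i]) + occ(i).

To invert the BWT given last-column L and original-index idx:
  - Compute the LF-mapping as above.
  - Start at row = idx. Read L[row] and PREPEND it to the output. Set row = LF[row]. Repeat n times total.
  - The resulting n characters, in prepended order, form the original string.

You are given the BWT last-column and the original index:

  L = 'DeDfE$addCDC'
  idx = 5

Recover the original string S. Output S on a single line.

LF mapping: 3 10 4 11 6 0 7 8 9 1 5 2
Walk LF starting at row 5, prepending L[row]:
  step 1: row=5, L[5]='$', prepend. Next row=LF[5]=0
  step 2: row=0, L[0]='D', prepend. Next row=LF[0]=3
  step 3: row=3, L[3]='f', prepend. Next row=LF[3]=11
  step 4: row=11, L[11]='C', prepend. Next row=LF[11]=2
  step 5: row=2, L[2]='D', prepend. Next row=LF[2]=4
  step 6: row=4, L[4]='E', prepend. Next row=LF[4]=6
  step 7: row=6, L[6]='a', prepend. Next row=LF[6]=7
  step 8: row=7, L[7]='d', prepend. Next row=LF[7]=8
  step 9: row=8, L[8]='d', prepend. Next row=LF[8]=9
  step 10: row=9, L[9]='C', prepend. Next row=LF[9]=1
  step 11: row=1, L[1]='e', prepend. Next row=LF[1]=10
  step 12: row=10, L[10]='D', prepend. Next row=LF[10]=5
Reversed output: DeCddaEDCfD$

Answer: DeCddaEDCfD$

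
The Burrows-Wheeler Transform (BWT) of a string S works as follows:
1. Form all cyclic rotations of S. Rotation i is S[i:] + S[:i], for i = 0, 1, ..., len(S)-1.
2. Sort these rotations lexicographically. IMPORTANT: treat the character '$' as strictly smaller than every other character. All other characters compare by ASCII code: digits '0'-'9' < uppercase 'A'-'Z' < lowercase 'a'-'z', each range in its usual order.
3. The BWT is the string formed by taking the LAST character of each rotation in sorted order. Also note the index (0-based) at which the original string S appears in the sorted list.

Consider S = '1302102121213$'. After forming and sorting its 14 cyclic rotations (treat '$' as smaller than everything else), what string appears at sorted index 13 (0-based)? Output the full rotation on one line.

Answer: 302102121213$1

Derivation:
All 14 rotations (rotation i = S[i:]+S[:i]):
  rot[0] = 1302102121213$
  rot[1] = 302102121213$1
  rot[2] = 02102121213$13
  rot[3] = 2102121213$130
  rot[4] = 102121213$1302
  rot[5] = 02121213$13021
  rot[6] = 2121213$130210
  rot[7] = 121213$1302102
  rot[8] = 21213$13021021
  rot[9] = 1213$130210212
  rot[10] = 213$1302102121
  rot[11] = 13$13021021212
  rot[12] = 3$130210212121
  rot[13] = $1302102121213
Sorted (with $ < everything):
  sorted[0] = $1302102121213
  sorted[1] = 02102121213$13
  sorted[2] = 02121213$13021
  sorted[3] = 102121213$1302
  sorted[4] = 121213$1302102
  sorted[5] = 1213$130210212
  sorted[6] = 13$13021021212
  sorted[7] = 1302102121213$
  sorted[8] = 2102121213$130
  sorted[9] = 2121213$130210
  sorted[10] = 21213$13021021
  sorted[11] = 213$1302102121
  sorted[12] = 3$130210212121
  sorted[13] = 302102121213$1
sorted[13] = 302102121213$1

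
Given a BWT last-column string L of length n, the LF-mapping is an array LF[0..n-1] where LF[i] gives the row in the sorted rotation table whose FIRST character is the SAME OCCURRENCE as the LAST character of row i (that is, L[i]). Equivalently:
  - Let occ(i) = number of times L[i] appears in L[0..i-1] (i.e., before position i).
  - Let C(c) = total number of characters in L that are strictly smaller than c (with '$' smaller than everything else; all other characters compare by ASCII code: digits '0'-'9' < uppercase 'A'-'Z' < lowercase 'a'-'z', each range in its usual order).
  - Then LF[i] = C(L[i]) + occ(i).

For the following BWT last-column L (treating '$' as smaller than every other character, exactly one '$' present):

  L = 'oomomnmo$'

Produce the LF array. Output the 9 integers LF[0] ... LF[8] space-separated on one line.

Answer: 5 6 1 7 2 4 3 8 0

Derivation:
Char counts: '$':1, 'm':3, 'n':1, 'o':4
C (first-col start): C('$')=0, C('m')=1, C('n')=4, C('o')=5
L[0]='o': occ=0, LF[0]=C('o')+0=5+0=5
L[1]='o': occ=1, LF[1]=C('o')+1=5+1=6
L[2]='m': occ=0, LF[2]=C('m')+0=1+0=1
L[3]='o': occ=2, LF[3]=C('o')+2=5+2=7
L[4]='m': occ=1, LF[4]=C('m')+1=1+1=2
L[5]='n': occ=0, LF[5]=C('n')+0=4+0=4
L[6]='m': occ=2, LF[6]=C('m')+2=1+2=3
L[7]='o': occ=3, LF[7]=C('o')+3=5+3=8
L[8]='$': occ=0, LF[8]=C('$')+0=0+0=0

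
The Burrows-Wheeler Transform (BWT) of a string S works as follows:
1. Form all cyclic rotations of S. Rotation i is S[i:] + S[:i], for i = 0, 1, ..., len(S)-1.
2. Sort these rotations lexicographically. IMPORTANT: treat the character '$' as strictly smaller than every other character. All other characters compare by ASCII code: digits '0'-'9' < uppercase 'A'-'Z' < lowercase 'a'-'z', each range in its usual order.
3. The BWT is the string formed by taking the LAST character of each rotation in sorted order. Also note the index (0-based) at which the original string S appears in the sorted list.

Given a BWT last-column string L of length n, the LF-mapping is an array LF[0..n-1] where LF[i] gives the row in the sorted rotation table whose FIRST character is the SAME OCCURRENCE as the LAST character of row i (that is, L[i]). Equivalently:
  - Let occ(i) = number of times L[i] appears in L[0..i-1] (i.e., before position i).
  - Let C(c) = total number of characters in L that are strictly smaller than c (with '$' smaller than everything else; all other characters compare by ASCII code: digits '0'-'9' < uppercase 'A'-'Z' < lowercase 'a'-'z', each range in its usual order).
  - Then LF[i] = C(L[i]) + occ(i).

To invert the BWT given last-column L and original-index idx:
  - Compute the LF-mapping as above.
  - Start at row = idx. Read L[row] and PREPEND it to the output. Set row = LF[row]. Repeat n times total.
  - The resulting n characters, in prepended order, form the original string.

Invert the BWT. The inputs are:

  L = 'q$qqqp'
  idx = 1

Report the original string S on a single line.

LF mapping: 2 0 3 4 5 1
Walk LF starting at row 1, prepending L[row]:
  step 1: row=1, L[1]='$', prepend. Next row=LF[1]=0
  step 2: row=0, L[0]='q', prepend. Next row=LF[0]=2
  step 3: row=2, L[2]='q', prepend. Next row=LF[2]=3
  step 4: row=3, L[3]='q', prepend. Next row=LF[3]=4
  step 5: row=4, L[4]='q', prepend. Next row=LF[4]=5
  step 6: row=5, L[5]='p', prepend. Next row=LF[5]=1
Reversed output: pqqqq$

Answer: pqqqq$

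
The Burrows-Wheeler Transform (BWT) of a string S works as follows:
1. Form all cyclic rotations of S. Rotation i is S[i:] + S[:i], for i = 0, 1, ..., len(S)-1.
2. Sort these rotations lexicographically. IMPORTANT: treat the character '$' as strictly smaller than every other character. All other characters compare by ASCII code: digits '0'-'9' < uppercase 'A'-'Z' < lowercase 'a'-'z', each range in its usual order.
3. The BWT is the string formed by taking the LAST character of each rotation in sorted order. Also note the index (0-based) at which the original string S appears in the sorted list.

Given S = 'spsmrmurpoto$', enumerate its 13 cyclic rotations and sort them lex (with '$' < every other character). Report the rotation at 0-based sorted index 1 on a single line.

Answer: mrmurpoto$sps

Derivation:
All 13 rotations (rotation i = S[i:]+S[:i]):
  rot[0] = spsmrmurpoto$
  rot[1] = psmrmurpoto$s
  rot[2] = smrmurpoto$sp
  rot[3] = mrmurpoto$sps
  rot[4] = rmurpoto$spsm
  rot[5] = murpoto$spsmr
  rot[6] = urpoto$spsmrm
  rot[7] = rpoto$spsmrmu
  rot[8] = poto$spsmrmur
  rot[9] = oto$spsmrmurp
  rot[10] = to$spsmrmurpo
  rot[11] = o$spsmrmurpot
  rot[12] = $spsmrmurpoto
Sorted (with $ < everything):
  sorted[0] = $spsmrmurpoto
  sorted[1] = mrmurpoto$sps
  sorted[2] = murpoto$spsmr
  sorted[3] = o$spsmrmurpot
  sorted[4] = oto$spsmrmurp
  sorted[5] = poto$spsmrmur
  sorted[6] = psmrmurpoto$s
  sorted[7] = rmurpoto$spsm
  sorted[8] = rpoto$spsmrmu
  sorted[9] = smrmurpoto$sp
  sorted[10] = spsmrmurpoto$
  sorted[11] = to$spsmrmurpo
  sorted[12] = urpoto$spsmrm
sorted[1] = mrmurpoto$sps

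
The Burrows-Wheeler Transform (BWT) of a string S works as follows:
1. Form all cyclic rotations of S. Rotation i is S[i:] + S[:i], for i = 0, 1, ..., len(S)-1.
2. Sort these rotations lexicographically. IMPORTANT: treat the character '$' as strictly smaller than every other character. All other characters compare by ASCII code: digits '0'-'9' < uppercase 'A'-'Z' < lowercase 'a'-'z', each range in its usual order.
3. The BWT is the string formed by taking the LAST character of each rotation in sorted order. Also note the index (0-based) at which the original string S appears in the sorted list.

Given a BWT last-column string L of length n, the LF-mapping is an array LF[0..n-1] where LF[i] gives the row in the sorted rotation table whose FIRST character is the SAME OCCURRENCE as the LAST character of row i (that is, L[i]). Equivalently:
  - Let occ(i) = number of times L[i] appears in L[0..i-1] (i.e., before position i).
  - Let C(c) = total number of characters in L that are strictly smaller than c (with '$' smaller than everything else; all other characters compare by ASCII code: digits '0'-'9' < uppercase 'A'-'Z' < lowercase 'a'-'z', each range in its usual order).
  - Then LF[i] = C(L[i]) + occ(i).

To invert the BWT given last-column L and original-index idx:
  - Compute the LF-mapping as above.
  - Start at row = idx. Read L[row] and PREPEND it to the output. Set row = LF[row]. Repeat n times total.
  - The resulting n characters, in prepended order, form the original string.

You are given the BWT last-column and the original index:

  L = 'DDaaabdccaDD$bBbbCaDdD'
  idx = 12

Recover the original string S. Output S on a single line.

LF mapping: 3 4 9 10 11 14 20 18 19 12 5 6 0 15 1 16 17 2 13 7 21 8
Walk LF starting at row 12, prepending L[row]:
  step 1: row=12, L[12]='$', prepend. Next row=LF[12]=0
  step 2: row=0, L[0]='D', prepend. Next row=LF[0]=3
  step 3: row=3, L[3]='a', prepend. Next row=LF[3]=10
  step 4: row=10, L[10]='D', prepend. Next row=LF[10]=5
  step 5: row=5, L[5]='b', prepend. Next row=LF[5]=14
  step 6: row=14, L[14]='B', prepend. Next row=LF[14]=1
  step 7: row=1, L[1]='D', prepend. Next row=LF[1]=4
  step 8: row=4, L[4]='a', prepend. Next row=LF[4]=11
  step 9: row=11, L[11]='D', prepend. Next row=LF[11]=6
  step 10: row=6, L[6]='d', prepend. Next row=LF[6]=20
  step 11: row=20, L[20]='d', prepend. Next row=LF[20]=21
  step 12: row=21, L[21]='D', prepend. Next row=LF[21]=8
  step 13: row=8, L[8]='c', prepend. Next row=LF[8]=19
  step 14: row=19, L[19]='D', prepend. Next row=LF[19]=7
  step 15: row=7, L[7]='c', prepend. Next row=LF[7]=18
  step 16: row=18, L[18]='a', prepend. Next row=LF[18]=13
  step 17: row=13, L[13]='b', prepend. Next row=LF[13]=15
  step 18: row=15, L[15]='b', prepend. Next row=LF[15]=16
  step 19: row=16, L[16]='b', prepend. Next row=LF[16]=17
  step 20: row=17, L[17]='C', prepend. Next row=LF[17]=2
  step 21: row=2, L[2]='a', prepend. Next row=LF[2]=9
  step 22: row=9, L[9]='a', prepend. Next row=LF[9]=12
Reversed output: aaCbbbacDcDddDaDBbDaD$

Answer: aaCbbbacDcDddDaDBbDaD$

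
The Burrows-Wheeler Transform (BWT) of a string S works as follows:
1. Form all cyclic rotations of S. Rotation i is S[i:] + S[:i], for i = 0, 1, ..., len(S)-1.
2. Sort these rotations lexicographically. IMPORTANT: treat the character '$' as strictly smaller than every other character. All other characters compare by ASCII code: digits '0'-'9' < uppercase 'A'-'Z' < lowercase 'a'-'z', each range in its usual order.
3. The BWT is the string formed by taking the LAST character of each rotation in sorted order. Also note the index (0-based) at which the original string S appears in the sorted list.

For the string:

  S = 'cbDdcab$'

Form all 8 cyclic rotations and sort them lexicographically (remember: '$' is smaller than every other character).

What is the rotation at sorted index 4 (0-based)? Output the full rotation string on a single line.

All 8 rotations (rotation i = S[i:]+S[:i]):
  rot[0] = cbDdcab$
  rot[1] = bDdcab$c
  rot[2] = Ddcab$cb
  rot[3] = dcab$cbD
  rot[4] = cab$cbDd
  rot[5] = ab$cbDdc
  rot[6] = b$cbDdca
  rot[7] = $cbDdcab
Sorted (with $ < everything):
  sorted[0] = $cbDdcab
  sorted[1] = Ddcab$cb
  sorted[2] = ab$cbDdc
  sorted[3] = b$cbDdca
  sorted[4] = bDdcab$c
  sorted[5] = cab$cbDd
  sorted[6] = cbDdcab$
  sorted[7] = dcab$cbD
sorted[4] = bDdcab$c

Answer: bDdcab$c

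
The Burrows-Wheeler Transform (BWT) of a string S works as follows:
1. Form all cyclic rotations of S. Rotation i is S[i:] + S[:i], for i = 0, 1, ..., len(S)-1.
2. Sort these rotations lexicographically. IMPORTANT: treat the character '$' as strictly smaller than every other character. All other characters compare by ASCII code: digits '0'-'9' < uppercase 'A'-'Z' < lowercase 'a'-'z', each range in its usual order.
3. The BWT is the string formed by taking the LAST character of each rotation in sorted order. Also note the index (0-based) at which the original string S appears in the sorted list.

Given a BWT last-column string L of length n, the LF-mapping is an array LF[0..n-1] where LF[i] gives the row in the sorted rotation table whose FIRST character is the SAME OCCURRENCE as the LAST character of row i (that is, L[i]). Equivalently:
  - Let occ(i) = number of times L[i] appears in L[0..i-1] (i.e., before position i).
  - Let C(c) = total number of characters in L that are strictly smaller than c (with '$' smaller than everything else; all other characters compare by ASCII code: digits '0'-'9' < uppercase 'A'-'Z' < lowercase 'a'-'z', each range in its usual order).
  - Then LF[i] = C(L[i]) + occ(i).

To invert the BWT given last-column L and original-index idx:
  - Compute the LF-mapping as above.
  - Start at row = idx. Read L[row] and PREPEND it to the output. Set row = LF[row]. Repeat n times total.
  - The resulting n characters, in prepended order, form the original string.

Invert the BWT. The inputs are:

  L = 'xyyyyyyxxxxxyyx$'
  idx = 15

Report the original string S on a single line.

LF mapping: 1 8 9 10 11 12 13 2 3 4 5 6 14 15 7 0
Walk LF starting at row 15, prepending L[row]:
  step 1: row=15, L[15]='$', prepend. Next row=LF[15]=0
  step 2: row=0, L[0]='x', prepend. Next row=LF[0]=1
  step 3: row=1, L[1]='y', prepend. Next row=LF[1]=8
  step 4: row=8, L[8]='x', prepend. Next row=LF[8]=3
  step 5: row=3, L[3]='y', prepend. Next row=LF[3]=10
  step 6: row=10, L[10]='x', prepend. Next row=LF[10]=5
  step 7: row=5, L[5]='y', prepend. Next row=LF[5]=12
  step 8: row=12, L[12]='y', prepend. Next row=LF[12]=14
  step 9: row=14, L[14]='x', prepend. Next row=LF[14]=7
  step 10: row=7, L[7]='x', prepend. Next row=LF[7]=2
  step 11: row=2, L[2]='y', prepend. Next row=LF[2]=9
  step 12: row=9, L[9]='x', prepend. Next row=LF[9]=4
  step 13: row=4, L[4]='y', prepend. Next row=LF[4]=11
  step 14: row=11, L[11]='x', prepend. Next row=LF[11]=6
  step 15: row=6, L[6]='y', prepend. Next row=LF[6]=13
  step 16: row=13, L[13]='y', prepend. Next row=LF[13]=15
Reversed output: yyxyxyxxyyxyxyx$

Answer: yyxyxyxxyyxyxyx$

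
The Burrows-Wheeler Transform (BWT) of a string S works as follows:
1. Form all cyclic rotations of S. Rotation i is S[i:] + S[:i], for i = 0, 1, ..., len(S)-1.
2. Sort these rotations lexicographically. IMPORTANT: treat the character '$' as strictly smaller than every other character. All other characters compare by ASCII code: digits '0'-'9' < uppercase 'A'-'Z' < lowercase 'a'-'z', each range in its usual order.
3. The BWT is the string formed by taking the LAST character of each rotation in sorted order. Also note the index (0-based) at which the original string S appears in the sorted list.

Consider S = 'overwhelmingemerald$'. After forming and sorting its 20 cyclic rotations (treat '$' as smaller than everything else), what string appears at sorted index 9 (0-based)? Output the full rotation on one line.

Answer: ingemerald$overwhelm

Derivation:
All 20 rotations (rotation i = S[i:]+S[:i]):
  rot[0] = overwhelmingemerald$
  rot[1] = verwhelmingemerald$o
  rot[2] = erwhelmingemerald$ov
  rot[3] = rwhelmingemerald$ove
  rot[4] = whelmingemerald$over
  rot[5] = helmingemerald$overw
  rot[6] = elmingemerald$overwh
  rot[7] = lmingemerald$overwhe
  rot[8] = mingemerald$overwhel
  rot[9] = ingemerald$overwhelm
  rot[10] = ngemerald$overwhelmi
  rot[11] = gemerald$overwhelmin
  rot[12] = emerald$overwhelming
  rot[13] = merald$overwhelminge
  rot[14] = erald$overwhelmingem
  rot[15] = rald$overwhelmingeme
  rot[16] = ald$overwhelmingemer
  rot[17] = ld$overwhelmingemera
  rot[18] = d$overwhelmingemeral
  rot[19] = $overwhelmingemerald
Sorted (with $ < everything):
  sorted[0] = $overwhelmingemerald
  sorted[1] = ald$overwhelmingemer
  sorted[2] = d$overwhelmingemeral
  sorted[3] = elmingemerald$overwh
  sorted[4] = emerald$overwhelming
  sorted[5] = erald$overwhelmingem
  sorted[6] = erwhelmingemerald$ov
  sorted[7] = gemerald$overwhelmin
  sorted[8] = helmingemerald$overw
  sorted[9] = ingemerald$overwhelm
  sorted[10] = ld$overwhelmingemera
  sorted[11] = lmingemerald$overwhe
  sorted[12] = merald$overwhelminge
  sorted[13] = mingemerald$overwhel
  sorted[14] = ngemerald$overwhelmi
  sorted[15] = overwhelmingemerald$
  sorted[16] = rald$overwhelmingeme
  sorted[17] = rwhelmingemerald$ove
  sorted[18] = verwhelmingemerald$o
  sorted[19] = whelmingemerald$over
sorted[9] = ingemerald$overwhelm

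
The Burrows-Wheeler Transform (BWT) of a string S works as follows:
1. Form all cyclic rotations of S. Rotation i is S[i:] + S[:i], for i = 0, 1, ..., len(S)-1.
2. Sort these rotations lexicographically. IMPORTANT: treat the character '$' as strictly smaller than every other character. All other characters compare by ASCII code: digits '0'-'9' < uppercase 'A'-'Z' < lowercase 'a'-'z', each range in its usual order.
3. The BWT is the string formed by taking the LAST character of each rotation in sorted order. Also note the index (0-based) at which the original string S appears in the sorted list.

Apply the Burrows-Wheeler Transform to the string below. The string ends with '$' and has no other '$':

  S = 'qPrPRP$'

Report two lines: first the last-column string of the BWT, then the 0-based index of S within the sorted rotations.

All 7 rotations (rotation i = S[i:]+S[:i]):
  rot[0] = qPrPRP$
  rot[1] = PrPRP$q
  rot[2] = rPRP$qP
  rot[3] = PRP$qPr
  rot[4] = RP$qPrP
  rot[5] = P$qPrPR
  rot[6] = $qPrPRP
Sorted (with $ < everything):
  sorted[0] = $qPrPRP  (last char: 'P')
  sorted[1] = P$qPrPR  (last char: 'R')
  sorted[2] = PRP$qPr  (last char: 'r')
  sorted[3] = PrPRP$q  (last char: 'q')
  sorted[4] = RP$qPrP  (last char: 'P')
  sorted[5] = qPrPRP$  (last char: '$')
  sorted[6] = rPRP$qP  (last char: 'P')
Last column: PRrqP$P
Original string S is at sorted index 5

Answer: PRrqP$P
5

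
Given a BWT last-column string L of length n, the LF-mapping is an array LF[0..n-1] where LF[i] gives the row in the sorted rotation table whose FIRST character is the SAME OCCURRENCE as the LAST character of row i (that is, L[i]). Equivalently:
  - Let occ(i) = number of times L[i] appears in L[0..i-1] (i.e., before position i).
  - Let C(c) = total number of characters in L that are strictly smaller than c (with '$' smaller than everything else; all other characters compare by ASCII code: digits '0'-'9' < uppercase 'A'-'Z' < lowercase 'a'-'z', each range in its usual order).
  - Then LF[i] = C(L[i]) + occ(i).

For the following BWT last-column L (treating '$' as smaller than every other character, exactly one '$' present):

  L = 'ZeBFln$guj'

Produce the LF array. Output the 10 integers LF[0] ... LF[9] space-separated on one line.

Answer: 3 4 1 2 7 8 0 5 9 6

Derivation:
Char counts: '$':1, 'B':1, 'F':1, 'Z':1, 'e':1, 'g':1, 'j':1, 'l':1, 'n':1, 'u':1
C (first-col start): C('$')=0, C('B')=1, C('F')=2, C('Z')=3, C('e')=4, C('g')=5, C('j')=6, C('l')=7, C('n')=8, C('u')=9
L[0]='Z': occ=0, LF[0]=C('Z')+0=3+0=3
L[1]='e': occ=0, LF[1]=C('e')+0=4+0=4
L[2]='B': occ=0, LF[2]=C('B')+0=1+0=1
L[3]='F': occ=0, LF[3]=C('F')+0=2+0=2
L[4]='l': occ=0, LF[4]=C('l')+0=7+0=7
L[5]='n': occ=0, LF[5]=C('n')+0=8+0=8
L[6]='$': occ=0, LF[6]=C('$')+0=0+0=0
L[7]='g': occ=0, LF[7]=C('g')+0=5+0=5
L[8]='u': occ=0, LF[8]=C('u')+0=9+0=9
L[9]='j': occ=0, LF[9]=C('j')+0=6+0=6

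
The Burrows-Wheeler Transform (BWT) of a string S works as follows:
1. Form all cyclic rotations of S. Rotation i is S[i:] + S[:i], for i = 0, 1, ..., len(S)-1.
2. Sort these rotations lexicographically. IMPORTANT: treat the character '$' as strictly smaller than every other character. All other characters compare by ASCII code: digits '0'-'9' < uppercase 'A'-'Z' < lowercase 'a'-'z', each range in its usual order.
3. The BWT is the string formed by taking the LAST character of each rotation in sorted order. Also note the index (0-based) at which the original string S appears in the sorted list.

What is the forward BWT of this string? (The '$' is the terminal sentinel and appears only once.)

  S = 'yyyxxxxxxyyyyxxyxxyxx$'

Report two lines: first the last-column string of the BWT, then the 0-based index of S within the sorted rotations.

Answer: xxyyxxxyyxxxxxyxyyy$yx
19

Derivation:
All 22 rotations (rotation i = S[i:]+S[:i]):
  rot[0] = yyyxxxxxxyyyyxxyxxyxx$
  rot[1] = yyxxxxxxyyyyxxyxxyxx$y
  rot[2] = yxxxxxxyyyyxxyxxyxx$yy
  rot[3] = xxxxxxyyyyxxyxxyxx$yyy
  rot[4] = xxxxxyyyyxxyxxyxx$yyyx
  rot[5] = xxxxyyyyxxyxxyxx$yyyxx
  rot[6] = xxxyyyyxxyxxyxx$yyyxxx
  rot[7] = xxyyyyxxyxxyxx$yyyxxxx
  rot[8] = xyyyyxxyxxyxx$yyyxxxxx
  rot[9] = yyyyxxyxxyxx$yyyxxxxxx
  rot[10] = yyyxxyxxyxx$yyyxxxxxxy
  rot[11] = yyxxyxxyxx$yyyxxxxxxyy
  rot[12] = yxxyxxyxx$yyyxxxxxxyyy
  rot[13] = xxyxxyxx$yyyxxxxxxyyyy
  rot[14] = xyxxyxx$yyyxxxxxxyyyyx
  rot[15] = yxxyxx$yyyxxxxxxyyyyxx
  rot[16] = xxyxx$yyyxxxxxxyyyyxxy
  rot[17] = xyxx$yyyxxxxxxyyyyxxyx
  rot[18] = yxx$yyyxxxxxxyyyyxxyxx
  rot[19] = xx$yyyxxxxxxyyyyxxyxxy
  rot[20] = x$yyyxxxxxxyyyyxxyxxyx
  rot[21] = $yyyxxxxxxyyyyxxyxxyxx
Sorted (with $ < everything):
  sorted[0] = $yyyxxxxxxyyyyxxyxxyxx  (last char: 'x')
  sorted[1] = x$yyyxxxxxxyyyyxxyxxyx  (last char: 'x')
  sorted[2] = xx$yyyxxxxxxyyyyxxyxxy  (last char: 'y')
  sorted[3] = xxxxxxyyyyxxyxxyxx$yyy  (last char: 'y')
  sorted[4] = xxxxxyyyyxxyxxyxx$yyyx  (last char: 'x')
  sorted[5] = xxxxyyyyxxyxxyxx$yyyxx  (last char: 'x')
  sorted[6] = xxxyyyyxxyxxyxx$yyyxxx  (last char: 'x')
  sorted[7] = xxyxx$yyyxxxxxxyyyyxxy  (last char: 'y')
  sorted[8] = xxyxxyxx$yyyxxxxxxyyyy  (last char: 'y')
  sorted[9] = xxyyyyxxyxxyxx$yyyxxxx  (last char: 'x')
  sorted[10] = xyxx$yyyxxxxxxyyyyxxyx  (last char: 'x')
  sorted[11] = xyxxyxx$yyyxxxxxxyyyyx  (last char: 'x')
  sorted[12] = xyyyyxxyxxyxx$yyyxxxxx  (last char: 'x')
  sorted[13] = yxx$yyyxxxxxxyyyyxxyxx  (last char: 'x')
  sorted[14] = yxxxxxxyyyyxxyxxyxx$yy  (last char: 'y')
  sorted[15] = yxxyxx$yyyxxxxxxyyyyxx  (last char: 'x')
  sorted[16] = yxxyxxyxx$yyyxxxxxxyyy  (last char: 'y')
  sorted[17] = yyxxxxxxyyyyxxyxxyxx$y  (last char: 'y')
  sorted[18] = yyxxyxxyxx$yyyxxxxxxyy  (last char: 'y')
  sorted[19] = yyyxxxxxxyyyyxxyxxyxx$  (last char: '$')
  sorted[20] = yyyxxyxxyxx$yyyxxxxxxy  (last char: 'y')
  sorted[21] = yyyyxxyxxyxx$yyyxxxxxx  (last char: 'x')
Last column: xxyyxxxyyxxxxxyxyyy$yx
Original string S is at sorted index 19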